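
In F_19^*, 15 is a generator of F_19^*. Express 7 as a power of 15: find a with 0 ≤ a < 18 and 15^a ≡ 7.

Successive powers of 15 modulo 19:
  15^0=1  15^1=15  15^2=16  15^3=12  15^4=9  15^5=2
  15^6=11  15^7=13  15^8=5  15^9=18  15^10=4  15^11=3
  15^12=7
So 15^12 ≡ 7 (mod 19), giving a = 12.

12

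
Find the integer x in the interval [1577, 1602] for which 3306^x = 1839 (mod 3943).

1581

Compute 3306^1577 mod 3943 = 156, then multiply by 3306 repeatedly:
  3306^1577=156  3306^1578=3146  3306^1579=2985  3306^1580=3024  3306^1581=1839
Found 1839 at exponent 1581.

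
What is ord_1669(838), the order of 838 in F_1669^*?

417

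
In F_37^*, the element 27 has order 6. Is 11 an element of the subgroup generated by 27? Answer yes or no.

⟨27⟩ has order 6; its elements mod 37 are {1, 10, 11, 26, 27, 36}.
11 is in this set.

yes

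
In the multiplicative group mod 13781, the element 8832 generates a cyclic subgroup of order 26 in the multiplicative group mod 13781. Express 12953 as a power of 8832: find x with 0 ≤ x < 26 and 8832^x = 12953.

Successive powers of 8832 modulo 13781:
  8832^0=1  8832^1=8832  8832^2=3764  8832^3=3876  8832^4=828  8832^5=8966
  8832^6=2086  8832^7=12136  8832^8=10315  8832^9=9670  8832^10=4583  8832^11=2259
  8832^12=10381  8832^13=13780  8832^14=4949  8832^15=10017  8832^16=9905  8832^17=12953
So 8832^17 ≡ 12953 (mod 13781), giving x = 17.

17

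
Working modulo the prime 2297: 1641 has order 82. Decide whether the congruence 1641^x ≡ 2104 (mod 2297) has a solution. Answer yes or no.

no

2104 ∈ ⟨1641⟩ iff 2104^82 ≡ 1 (mod 2297), since |⟨1641⟩| = 82.
2104^82 mod 2297 = 1647.
Since 1647 ≠ 1, 2104 does not lie in the subgroup.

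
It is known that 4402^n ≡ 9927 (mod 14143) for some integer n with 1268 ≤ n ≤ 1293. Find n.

1282

Compute 4402^1268 mod 14143 = 11456, then multiply by 4402 repeatedly:
  4402^1268=11456  4402^1269=9517  4402^1270=2268  4402^1271=12921  4402^1272=9239
  4402^1273=8953  4402^1274=8708  4402^1275=5086  4402^1276=203  4402^1277=2597
  4402^1278=4450  4402^1279=845  4402^1280=81  4402^1281=2987  4402^1282=9927
Found 9927 at exponent 1282.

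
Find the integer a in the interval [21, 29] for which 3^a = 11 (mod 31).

Compute 3^21 mod 31 = 15, then multiply by 3 repeatedly:
  3^21=15  3^22=14  3^23=11
Found 11 at exponent 23.

23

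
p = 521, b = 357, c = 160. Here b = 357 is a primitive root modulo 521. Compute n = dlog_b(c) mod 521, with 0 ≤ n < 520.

118

Baby-step giant-step with m = ceil(sqrt(520)) = 23.
Baby table (357^j mod 521 for j=0..22):
  0:1  1:357  2:325  3:363  4:383  5:229  6:477  7:443
  8:288  9:179  10:341  11:344  12:373  13:306  14:353  15:460
  16:105  17:494  18:260  19:82  20:98  21:79  22:69
Giant step factor: 357^(-23) ≡ 182 (mod 521).
Scan 160·182^i mod 521 for i = 0, 1, …:
  i=0: 160   i=1: 465   i=2: 228   i=3: 337
  i=4: 377   i=5: 363
Match at i=5, j=3: n = 5·23 + 3 = 118.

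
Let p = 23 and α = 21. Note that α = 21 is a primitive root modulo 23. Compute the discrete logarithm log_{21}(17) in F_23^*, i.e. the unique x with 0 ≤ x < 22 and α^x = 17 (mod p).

Successive powers of 21 modulo 23:
  21^0=1  21^1=21  21^2=4  21^3=15  21^4=16  21^5=14
  21^6=18  21^7=10  21^8=3  21^9=17
So 21^9 ≡ 17 (mod 23), giving x = 9.

9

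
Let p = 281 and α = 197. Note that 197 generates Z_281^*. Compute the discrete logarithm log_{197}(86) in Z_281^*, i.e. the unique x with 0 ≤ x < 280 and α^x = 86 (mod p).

Baby-step giant-step with m = ceil(sqrt(280)) = 17.
Baby table (197^j mod 281 for j=0..16):
  0:1  1:197  2:31  3:206  4:118  5:204  6:5  7:142
  8:155  9:187  10:28  11:177  12:25  13:148  14:213  15:92
  16:140
Giant step factor: 197^(-17) ≡ 87 (mod 281).
Scan 86·87^i mod 281 for i = 0, 1, …:
  i=0: 86   i=1: 176   i=2: 138   i=3: 204
Match at i=3, j=5: x = 3·17 + 5 = 56.

56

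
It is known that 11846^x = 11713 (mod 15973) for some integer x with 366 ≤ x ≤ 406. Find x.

Compute 11846^366 mod 15973 = 11713, then multiply by 11846 repeatedly:
  11846^366=11713
Found 11713 at exponent 366.

366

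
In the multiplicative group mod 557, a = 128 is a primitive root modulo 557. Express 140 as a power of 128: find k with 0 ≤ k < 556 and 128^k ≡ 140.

Baby-step giant-step with m = ceil(sqrt(556)) = 24.
Baby table (128^j mod 557 for j=0..23):
  0:1  1:128  2:231  3:47  4:446  5:274  6:538  7:353
  8:67  9:221  10:438  11:364  12:361  13:534  14:398  15:257
  16:33  17:325  18:382  19:437  20:236  21:130  22:487  23:509
Giant step factor: 128^(-24) ≡ 131 (mod 557).
Scan 140·131^i mod 557 for i = 0, 1, …:
  i=0: 140   i=1: 516   i=2: 199   i=3: 447
  i=4: 72   i=5: 520   i=6: 166   i=7: 23
  i=8: 228   i=9: 347     …   i=18: 315
  i=19: 47
Match at i=19, j=3: k = 19·24 + 3 = 459.

459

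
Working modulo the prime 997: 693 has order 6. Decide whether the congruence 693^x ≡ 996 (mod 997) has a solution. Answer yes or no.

yes

996 ∈ ⟨693⟩ iff 996^6 ≡ 1 (mod 997), since |⟨693⟩| = 6.
996^6 mod 997 = 1.
Since 1 = 1, 996 lies in the subgroup.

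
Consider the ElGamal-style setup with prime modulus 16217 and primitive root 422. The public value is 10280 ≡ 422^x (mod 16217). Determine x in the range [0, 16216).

6093

Baby-step giant-step with m = ceil(sqrt(16216)) = 128.
Baby table (422^j mod 16217 for j=0..127):
  0:1  1:422  2:15914  3:1870  4:10724  5:985  6:10245  7:9668
  8:9429  9:5873  10:13422  11:4351  12:3601  13:11441  14:11653  15:3815
  16:4447  17:11679  18:14787  19:12786  20:11648  21:1705  22:5962  23:2329
  24:9818  25:7861  26:9074  27:2016  28:7468  29:5398  30:7576  31:2323
  32:7286  33:9679  34:14071  35:2540  36:1558  37:8796  38:14436  39:10617
  40:4482  41:10232  42:4182  43:13368  44:13997  45:3746  46:7763  47:152
  48:15493  49:2595  50:8551  51:8348  52:3767  53:408  54:10006  55:6112
  56:761  57:13019  58:12672  59:12191  60:3813  61:3603  62:12285  63:11047
  64:7555  65:9678  66:13649  67:2843  68:15905  69:14289  70:13451  71:372
  72:11031  73:803  74:14526  75:16163  76:9646  77:145  78:12539  79:4716
  80:11678  81:14365  82:13089  83:9778  84:7198  85:4977  86:8301  87:150
  88:14649  89:3201  90:4811  91:3117  92:1797  93:12352  94:6887  95:3471
  96:5232  97:2392  98:3970  99:4989  100:13365  101:12731  102:4655  103:2153
  104:414  105:12538  106:4294  107:11981  108:12495  109:2365  110:8793  111:13170
  112:11526  113:15089  114:10494  115:1227  116:15067  117:1210  118:7893  119:6361
  120:8537  121:2440  122:8009  123:6662  124:5823  125:8539  126:3284  127:7403
Giant step factor: 422^(-128) ≡ 8333 (mod 16217).
Scan 10280·8333^i mod 16217 for i = 0, 1, …:
  i=0: 10280   i=1: 5046   i=2: 13854   i=3: 12776
  i=4: 14020   i=5: 1392   i=6: 4381   i=7: 2406
  i=8: 4986   i=9: 384     …   i=46: 109
  i=47: 145
Match at i=47, j=77: x = 47·128 + 77 = 6093.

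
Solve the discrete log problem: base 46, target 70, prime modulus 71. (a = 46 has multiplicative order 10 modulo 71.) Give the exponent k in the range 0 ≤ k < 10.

5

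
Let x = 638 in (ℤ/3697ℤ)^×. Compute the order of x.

The order of 638 must divide p − 1 = 3696 = 2^4 · 3 · 7 · 11.
Divisors: 1, 2, 3, 4, 6, 7, 8, 11, 12, 14, 16, 21, 22, 24, 28, 33, 42, 44, 48, 56, 66, 77, 84, 88, 112, 132, 154, 168, 176, 231, 264, 308, 336, 462, 528, 616, 924, 1232, 1848, 3696.
Check each in increasing order: 638^1 ≡ 638;  638^2 ≡ 374;  638^3 ≡ 2004;  638^4 ≡ 3087;  638^6 ≡ 1074;  638^7 ≡ 1267;  638^8 ≡ 2400;  638^11 ≡ 3500;  638^12 ≡ 12;  638^14 ≡ 791;  638^16 ≡ 74;  638^21 ≡ 310;  638^22 ≡ 1839;  638^24 ≡ 144;  638^28 ≡ 888;  638^33 ≡ 23;  638^42 ≡ 3675;  638^44 ≡ 2863;  638^48 ≡ 2251;  638^56 ≡ 1083;  638^66 ≡ 529;  638^77 ≡ 3000;  638^84 ≡ 484;  638^88 ≡ 520;  638^112 ≡ 940;  638^132 ≡ 2566;  638^154 ≡ 1502;  638^168 ≡ 1345;  638^176 ≡ 519;  638^231 ≡ 3054;  638^264 ≡ 3696;  638^308 ≡ 834;  638^336 ≡ 1192;  638^462 ≡ 3082;  638^528 ≡ 1.
Smallest exponent giving 1 is 528.

528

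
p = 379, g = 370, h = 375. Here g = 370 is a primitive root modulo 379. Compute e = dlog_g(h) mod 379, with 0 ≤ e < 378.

149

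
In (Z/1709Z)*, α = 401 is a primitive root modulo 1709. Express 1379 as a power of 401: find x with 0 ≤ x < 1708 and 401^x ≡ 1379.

1694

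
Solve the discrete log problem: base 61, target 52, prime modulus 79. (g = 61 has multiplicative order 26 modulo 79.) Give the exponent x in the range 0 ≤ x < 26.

Successive powers of 61 modulo 79:
  61^0=1  61^1=61  61^2=8  61^3=14  61^4=64  61^5=33
  61^6=38  61^7=27  61^8=67  61^9=58  61^10=62  61^11=69
  61^12=22  61^13=78  61^14=18  61^15=71  61^16=65  61^17=15
  61^18=46  61^19=41  61^20=52
So 61^20 ≡ 52 (mod 79), giving x = 20.

20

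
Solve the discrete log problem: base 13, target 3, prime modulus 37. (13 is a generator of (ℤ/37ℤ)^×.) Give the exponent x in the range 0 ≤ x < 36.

Successive powers of 13 modulo 37:
  13^0=1  13^1=13  13^2=21  13^3=14  13^4=34  13^5=35
  13^6=11  13^7=32  13^8=9  13^9=6  13^10=4  13^11=15
  13^12=10  13^13=19  13^14=25  13^15=29  13^16=7  13^17=17
  13^18=36  13^19=24  13^20=16  13^21=23  13^22=3
So 13^22 ≡ 3 (mod 37), giving x = 22.

22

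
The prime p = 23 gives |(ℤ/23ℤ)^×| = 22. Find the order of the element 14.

22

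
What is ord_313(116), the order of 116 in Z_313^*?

156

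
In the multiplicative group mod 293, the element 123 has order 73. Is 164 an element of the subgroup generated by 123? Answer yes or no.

no

164 ∈ ⟨123⟩ iff 164^73 ≡ 1 (mod 293), since |⟨123⟩| = 73.
164^73 mod 293 = 138.
Since 138 ≠ 1, 164 does not lie in the subgroup.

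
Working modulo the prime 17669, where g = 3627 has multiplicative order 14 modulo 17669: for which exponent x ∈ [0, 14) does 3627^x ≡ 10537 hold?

11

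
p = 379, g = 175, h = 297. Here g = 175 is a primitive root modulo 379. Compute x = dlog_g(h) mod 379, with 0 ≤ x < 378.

62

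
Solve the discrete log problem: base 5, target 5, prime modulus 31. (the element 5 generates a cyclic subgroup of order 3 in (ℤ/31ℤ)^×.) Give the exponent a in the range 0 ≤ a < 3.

1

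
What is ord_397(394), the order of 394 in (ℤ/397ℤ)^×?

99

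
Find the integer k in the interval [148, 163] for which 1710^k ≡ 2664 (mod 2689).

Compute 1710^148 mod 2689 = 1535, then multiply by 1710 repeatedly:
  1710^148=1535  1710^149=386  1710^150=1255  1710^151=228  1710^152=2664
Found 2664 at exponent 152.

152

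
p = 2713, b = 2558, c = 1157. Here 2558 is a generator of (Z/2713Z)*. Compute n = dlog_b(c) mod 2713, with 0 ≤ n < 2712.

2073

Baby-step giant-step with m = ceil(sqrt(2712)) = 53.
Baby table (2558^j mod 2713 for j=0..52):
  0:1  1:2558  2:2321  3:1074  4:1736  5:2220  6:451  7:633
  8:2266  9:1460  10:1592  11:123  12:2639  13:618  14:1878  15:1914
  16:1760  17:1213  18:1895  19:1992  20:522  21:480  22:1564  23:1750
  24:50  25:389  26:2104  27:2153  28:2697  29:2480  30:846  31:1807
  32:2067  33:2462  34:923  35:724  36:1726  37:1057  38:1658  39:745
  40:1184  41:964  42:2508  43:1932  44:1683  45:2296  46:2236  47:684
  48:2500  49:459  50:2106  51:1843  52:1913
Giant step factor: 2558^(-53) ≡ 2696 (mod 2713).
Scan 1157·2696^i mod 2713 for i = 0, 1, …:
  i=0: 1157   i=1: 2035   i=2: 674   i=3: 2107
  i=4: 2163   i=5: 1211   i=6: 1117   i=7: 2
  i=8: 2679   i=9: 578     …   i=38: 931
  i=39: 451
Match at i=39, j=6: n = 39·53 + 6 = 2073.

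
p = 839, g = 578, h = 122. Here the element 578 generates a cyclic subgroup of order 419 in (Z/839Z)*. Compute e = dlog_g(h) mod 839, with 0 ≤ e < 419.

Baby-step giant-step with m = ceil(sqrt(419)) = 21.
Baby table (578^j mod 839 for j=0..20):
  0:1  1:578  2:162  3:507  4:235  5:751  6:315  7:7
  8:690  9:295  10:193  11:806  12:223  13:527  14:49  15:635
  16:387  17:512  18:608  19:722  20:333
Giant step factor: 578^(-21) ≡ 499 (mod 839).
Scan 122·499^i mod 839 for i = 0, 1, …:
  i=0: 122   i=1: 470   i=2: 449   i=3: 38
  i=4: 504   i=5: 635
Match at i=5, j=15: e = 5·21 + 15 = 120.

120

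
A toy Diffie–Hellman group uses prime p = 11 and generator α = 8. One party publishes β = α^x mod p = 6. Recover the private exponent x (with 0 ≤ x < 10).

Successive powers of 8 modulo 11:
  8^0=1  8^1=8  8^2=9  8^3=6
So 8^3 ≡ 6 (mod 11), giving x = 3.

3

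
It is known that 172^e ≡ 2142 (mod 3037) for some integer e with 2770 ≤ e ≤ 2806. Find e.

Compute 172^2770 mod 3037 = 2609, then multiply by 172 repeatedly:
  172^2770=2609  172^2771=2309  172^2772=2338  172^2773=1252  172^2774=2754
  172^2775=2953  172^2776=737  172^2777=2247  172^2778=785  172^2779=1392
  172^2780=2538  172^2781=2245  172^2782=441  172^2783=2964  172^2784=2629
  172^2785=2712  172^2786=1803  172^2787=342  172^2788=1121  172^2789=1481
  172^2790=2661  172^2791=2142
Found 2142 at exponent 2791.

2791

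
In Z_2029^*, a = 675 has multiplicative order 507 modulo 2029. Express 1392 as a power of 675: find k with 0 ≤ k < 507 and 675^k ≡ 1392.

76

Baby-step giant-step with m = ceil(sqrt(507)) = 23.
Baby table (675^j mod 2029 for j=0..22):
  0:1  1:675  2:1129  3:1200  4:429  5:1457  6:1439  7:1463
  8:1431  9:121  10:515  11:666  12:1141  13:1184  14:1803  15:1654
  16:500  17:686  18:438  19:1445  20:1455  21:89  22:1234
Giant step factor: 675^(-23) ≡ 825 (mod 2029).
Scan 1392·825^i mod 2029 for i = 0, 1, …:
  i=0: 1392   i=1: 2015   i=2: 624   i=3: 1463
Match at i=3, j=7: k = 3·23 + 7 = 76.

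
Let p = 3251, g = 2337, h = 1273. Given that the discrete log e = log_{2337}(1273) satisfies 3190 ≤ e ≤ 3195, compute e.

3193

Compute 2337^3190 mod 3251 = 2765, then multiply by 2337 repeatedly:
  2337^3190=2765  2337^3191=2068  2337^3192=1930  2337^3193=1273
Found 1273 at exponent 3193.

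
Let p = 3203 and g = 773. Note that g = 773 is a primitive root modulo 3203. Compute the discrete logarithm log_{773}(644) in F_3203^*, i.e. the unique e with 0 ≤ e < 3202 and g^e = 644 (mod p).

702

Baby-step giant-step with m = ceil(sqrt(3202)) = 57.
Baby table (773^j mod 3203 for j=0..56):
  0:1  1:773  2:1771  3:1302  4:704  5:2885  6:817  7:550
  8:2354  9:338  10:1831  11:2840  12:1265  13:930  14:1418  15:688
  16:126  17:1308  18:2139  19:699  20:2223  21:1571  22:446  23:2037
  24:1928  25:949  26:90  27:2307  28:2443  29:1872  30:2503  31:207
  32:3064  33:1455  34:462  35:1593  36:1437  37:2563  38:1745  39:422
  40:2703  41:1063  42:1731  43:2412  44:330  45:2053  46:1484  47:458
  48:1704  49:759  50:558  51:2132  52:1694  53:2638  54:2066  55:1924
  56:1060
Giant step factor: 773^(-57) ≡ 1498 (mod 3203).
Scan 644·1498^i mod 3203 for i = 0, 1, …:
  i=0: 644   i=1: 609   i=2: 2630   i=3: 50
  i=4: 1231   i=5: 2313   i=6: 2431   i=7: 3030
  i=8: 289   i=9: 517   i=10: 2543   i=11: 1047
  i=12: 2139
Match at i=12, j=18: e = 12·57 + 18 = 702.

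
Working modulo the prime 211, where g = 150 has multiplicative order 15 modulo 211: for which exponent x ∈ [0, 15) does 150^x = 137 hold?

Successive powers of 150 modulo 211:
  150^0=1  150^1=150  150^2=134  150^3=55  150^4=21  150^5=196
  150^6=71  150^7=100  150^8=19  150^9=107  150^10=14  150^11=201
  150^12=188  150^13=137
So 150^13 ≡ 137 (mod 211), giving x = 13.

13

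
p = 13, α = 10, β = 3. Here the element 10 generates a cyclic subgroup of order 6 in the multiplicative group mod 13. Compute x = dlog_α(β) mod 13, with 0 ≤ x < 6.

Successive powers of 10 modulo 13:
  10^0=1  10^1=10  10^2=9  10^3=12  10^4=3
So 10^4 ≡ 3 (mod 13), giving x = 4.

4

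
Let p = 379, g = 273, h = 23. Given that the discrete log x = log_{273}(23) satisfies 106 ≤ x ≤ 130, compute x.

Compute 273^106 mod 379 = 169, then multiply by 273 repeatedly:
  273^106=169  273^107=278  273^108=94  273^109=269  273^110=290
  273^111=338  273^112=177  273^113=188  273^114=159  273^115=201
  273^116=297  273^117=354  273^118=376  273^119=318  273^120=23
Found 23 at exponent 120.

120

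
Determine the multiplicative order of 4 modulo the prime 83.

41

The order of 4 must divide p − 1 = 82 = 2 · 41.
Divisors: 1, 2, 41, 82.
Check each in increasing order: 4^1 ≡ 4;  4^2 ≡ 16;  4^41 ≡ 1.
Smallest exponent giving 1 is 41.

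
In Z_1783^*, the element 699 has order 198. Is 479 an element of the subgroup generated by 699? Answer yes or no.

479 ∈ ⟨699⟩ iff 479^198 ≡ 1 (mod 1783), since |⟨699⟩| = 198.
479^198 mod 1783 = 1589.
Since 1589 ≠ 1, 479 does not lie in the subgroup.

no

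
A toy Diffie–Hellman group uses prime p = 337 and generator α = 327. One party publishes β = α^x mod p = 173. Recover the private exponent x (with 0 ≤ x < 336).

324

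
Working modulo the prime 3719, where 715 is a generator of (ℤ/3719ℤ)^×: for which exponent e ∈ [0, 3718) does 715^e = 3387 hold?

1637

Baby-step giant-step with m = ceil(sqrt(3718)) = 61.
Baby table (715^j mod 3719 for j=0..60):
  0:1  1:715  2:1722  3:241  4:1241  5:2193  6:2296  7:1561
  8:415  9:2924  10:582  11:3321  12:1793  13:2659  14:776  15:709
  16:1151  17:1066  18:3514  19:2185  20:295  21:2661  22:2206  23:434
  24:1633  25:3548  26:462  27:3058  28:3417  29:3491  30:616  31:1598
  32:837  33:3415  34:2061  35:891  36:1116  37:2074  38:2748  39:1188
  40:1488  41:286  42:3664  43:1584  44:1984  45:1621  46:2406  47:2112
  48:166  49:3401  50:3208  51:2816  52:1461  53:3295  54:1798  55:2515
  56:1948  57:1914  58:3637  59:874  60:118
Giant step factor: 715^(-61) ≡ 3429 (mod 3719).
Scan 3387·3429^i mod 3719 for i = 0, 1, …:
  i=0: 3387   i=1: 3305   i=2: 1052   i=3: 3597
  i=4: 1909   i=5: 521   i=6: 1389   i=7: 2561
  i=8: 1110   i=9: 1653     …   i=25: 1324
  i=26: 2816
Match at i=26, j=51: e = 26·61 + 51 = 1637.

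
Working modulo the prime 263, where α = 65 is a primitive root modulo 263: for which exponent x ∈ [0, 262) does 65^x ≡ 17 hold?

Baby-step giant-step with m = ceil(sqrt(262)) = 17.
Baby table (65^j mod 263 for j=0..16):
  0:1  1:65  2:17  3:53  4:26  5:112  6:179  7:63
  8:150  9:19  10:183  11:60  12:218  13:231  14:24  15:245
  16:145
Giant step factor: 65^(-17) ≡ 159 (mod 263).
Scan 17·159^i mod 263 for i = 0, 1, …:
  i=0: 17
Match at i=0, j=2: x = 0·17 + 2 = 2.

2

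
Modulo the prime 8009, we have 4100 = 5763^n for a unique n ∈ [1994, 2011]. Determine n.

2007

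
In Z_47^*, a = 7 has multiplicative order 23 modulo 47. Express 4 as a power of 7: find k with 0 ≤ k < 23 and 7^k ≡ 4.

4

Successive powers of 7 modulo 47:
  7^0=1  7^1=7  7^2=2  7^3=14  7^4=4
So 7^4 ≡ 4 (mod 47), giving k = 4.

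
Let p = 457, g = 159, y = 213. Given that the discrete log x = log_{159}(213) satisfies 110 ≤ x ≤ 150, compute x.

Compute 159^110 mod 457 = 204, then multiply by 159 repeatedly:
  159^110=204  159^111=446  159^112=79  159^113=222  159^114=109
  159^115=422  159^116=376  159^117=374  159^118=56  159^119=221
  159^120=407  159^121=276  159^122=12  159^123=80  159^124=381
  159^125=255  159^126=329  159^127=213
Found 213 at exponent 127.

127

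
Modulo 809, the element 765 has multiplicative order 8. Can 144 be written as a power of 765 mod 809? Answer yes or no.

⟨765⟩ has order 8; its elements mod 809 are {1, 44, 239, 318, 491, 570, 765, 808}.
144 is not in this set.

no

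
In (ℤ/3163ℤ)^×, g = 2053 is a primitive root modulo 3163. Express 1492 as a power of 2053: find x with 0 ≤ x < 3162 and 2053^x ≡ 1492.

1494

Baby-step giant-step with m = ceil(sqrt(3162)) = 57.
Baby table (2053^j mod 3163 for j=0..56):
  0:1  1:2053  2:1693  3:2755  4:571  5:1953  6:1988  7:1094
  8:252  9:1787  10:2794  11:1563  12:1557  13:1891  14:1222  15:507
  16:244  17:1178  18:1902  19:1664  20:152  21:2082  22:1133  23:1244
  24:1391  25:2697  26:1691  27:1812  28:348  29:2769  30:846  31:351
  32:2602  33:2762  34:2290  35:1152  36:2295  37:1928  38:1271  39:3051
  40:963  41:164  42:1414  43:2471  44:2674  45:1917  46:829  47:243
  48:2288  49:209  50:2072  51:2744  52:129  53:2308  54:150  55:1139
  56:910
Giant step factor: 2053^(-57) ≡ 2968 (mod 3163).
Scan 1492·2968^i mod 3163 for i = 0, 1, …:
  i=0: 1492   i=1: 56   i=2: 1732   i=3: 701
  i=4: 2477   i=5: 924   i=6: 111   i=7: 496
  i=8: 1333   i=9: 2594     …   i=25: 138
  i=26: 1557
Match at i=26, j=12: x = 26·57 + 12 = 1494.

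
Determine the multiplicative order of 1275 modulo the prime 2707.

2706

The order of 1275 must divide p − 1 = 2706 = 2 · 3 · 11 · 41.
Divisors: 1, 2, 3, 6, 11, 22, 33, 41, 66, 82, 123, 246, 451, 902, 1353, 2706.
Check each in increasing order: 1275^1 ≡ 1275;  1275^2 ≡ 1425;  1275^3 ≡ 478;  1275^6 ≡ 1096;  1275^11 ≡ 1233;  1275^22 ≡ 1662;  1275^33 ≡ 47;  1275^41 ≡ 1588;  1275^66 ≡ 2209;  1275^82 ≡ 1527;  1275^123 ≡ 2111;  1275^246 ≡ 599;  1275^451 ≡ 1380;  1275^902 ≡ 1379;  1275^1353 ≡ 2706;  1275^2706 ≡ 1.
Smallest exponent giving 1 is 2706.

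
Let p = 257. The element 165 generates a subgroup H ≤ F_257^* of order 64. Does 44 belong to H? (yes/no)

yes

44 ∈ ⟨165⟩ iff 44^64 ≡ 1 (mod 257), since |⟨165⟩| = 64.
44^64 mod 257 = 1.
Since 1 = 1, 44 lies in the subgroup.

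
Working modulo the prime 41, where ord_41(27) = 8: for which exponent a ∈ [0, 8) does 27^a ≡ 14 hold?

5

Successive powers of 27 modulo 41:
  27^0=1  27^1=27  27^2=32  27^3=3  27^4=40  27^5=14
So 27^5 ≡ 14 (mod 41), giving a = 5.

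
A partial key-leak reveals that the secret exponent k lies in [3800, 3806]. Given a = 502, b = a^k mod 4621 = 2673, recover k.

3800

Compute 502^3800 mod 4621 = 2673, then multiply by 502 repeatedly:
  502^3800=2673
Found 2673 at exponent 3800.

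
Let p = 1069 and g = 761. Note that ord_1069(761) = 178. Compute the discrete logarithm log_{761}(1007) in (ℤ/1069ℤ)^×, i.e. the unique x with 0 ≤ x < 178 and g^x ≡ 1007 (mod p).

59

Baby-step giant-step with m = ceil(sqrt(178)) = 14.
Baby table (761^j mod 1069 for j=0..13):
  0:1  1:761  2:792  3:865  4:830  5:920  6:994  7:651
  8:464  9:334  10:821  11:485  12:280  13:349
Giant step factor: 761^(-14) ≡ 818 (mod 1069).
Scan 1007·818^i mod 1069 for i = 0, 1, …:
  i=0: 1007   i=1: 596   i=2: 64   i=3: 1040
  i=4: 865
Match at i=4, j=3: x = 4·14 + 3 = 59.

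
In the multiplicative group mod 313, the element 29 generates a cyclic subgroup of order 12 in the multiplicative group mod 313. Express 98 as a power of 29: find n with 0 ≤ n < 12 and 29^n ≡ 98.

8

Successive powers of 29 modulo 313:
  29^0=1  29^1=29  29^2=215  29^3=288  29^4=214  29^5=259
  29^6=312  29^7=284  29^8=98
So 29^8 ≡ 98 (mod 313), giving n = 8.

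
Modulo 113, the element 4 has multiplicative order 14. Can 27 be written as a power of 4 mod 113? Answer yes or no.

no

⟨4⟩ has order 14; its elements mod 113 are {1, 4, 7, 16, 28, 30, 49, 64, 83, 85, 97, 106, 109, 112}.
27 is not in this set.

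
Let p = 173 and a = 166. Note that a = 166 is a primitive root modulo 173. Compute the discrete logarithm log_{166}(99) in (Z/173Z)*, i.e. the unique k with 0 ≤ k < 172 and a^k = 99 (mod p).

85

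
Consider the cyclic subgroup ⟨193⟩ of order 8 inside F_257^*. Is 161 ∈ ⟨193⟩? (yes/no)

161 ∈ ⟨193⟩ iff 161^8 ≡ 1 (mod 257), since |⟨193⟩| = 8.
161^8 mod 257 = 121.
Since 121 ≠ 1, 161 does not lie in the subgroup.

no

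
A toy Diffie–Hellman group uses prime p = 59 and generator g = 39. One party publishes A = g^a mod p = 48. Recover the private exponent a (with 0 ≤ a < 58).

14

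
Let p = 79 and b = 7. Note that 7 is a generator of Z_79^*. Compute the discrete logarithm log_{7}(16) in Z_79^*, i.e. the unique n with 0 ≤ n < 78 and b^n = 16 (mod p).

68

Baby-step giant-step with m = ceil(sqrt(78)) = 9.
Baby table (7^j mod 79 for j=0..8):
  0:1  1:7  2:49  3:27  4:31  5:59  6:18  7:47
  8:13
Giant step factor: 7^(-9) ≡ 33 (mod 79).
Scan 16·33^i mod 79 for i = 0, 1, …:
  i=0: 16   i=1: 54   i=2: 44   i=3: 30
  i=4: 42   i=5: 43   i=6: 76   i=7: 59
Match at i=7, j=5: n = 7·9 + 5 = 68.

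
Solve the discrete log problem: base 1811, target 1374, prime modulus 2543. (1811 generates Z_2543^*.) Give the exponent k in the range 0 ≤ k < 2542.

Baby-step giant-step with m = ceil(sqrt(2542)) = 51.
Baby table (1811^j mod 2543 for j=0..50):
  0:1  1:1811  2:1794  3:1523  4:1541  5:1080  6:313  7:2297
  8:2062  9:1158  10:1706  11:2364  12:1335  13:1835  14:2027  15:1348
  16:2491  17:2462  18:803  19:2180  20:1244  21:2329  22:1525  23:77
  24:2125  25:816  26:293  27:1679  28:1784  29:1214  30:1402  31:1108
  32:161  33:1669  34:1475  35:1075  36:1430  37:956  38:2076  39:1082
  40:1392  41:799  42:22  43:1697  44:1323  45:447  46:843  47:873
  48:1800  49:2217  50:2133
Giant step factor: 1811^(-51) ≡ 387 (mod 2543).
Scan 1374·387^i mod 2543 for i = 0, 1, …:
  i=0: 1374   i=1: 251   i=2: 503   i=3: 1393
  i=4: 2518   i=5: 497   i=6: 1614   i=7: 1583
  i=8: 2301   i=9: 437     …   i=42: 378
  i=43: 1335
Match at i=43, j=12: k = 43·51 + 12 = 2205.

2205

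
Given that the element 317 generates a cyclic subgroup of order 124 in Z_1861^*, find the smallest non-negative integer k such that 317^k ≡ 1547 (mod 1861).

Baby-step giant-step with m = ceil(sqrt(124)) = 12.
Baby table (317^j mod 1861 for j=0..11):
  0:1  1:317  2:1856  3:276  4:25  5:481  6:1736  7:1317
  8:625  9:859  10:597  11:1288
Giant step factor: 317^(-12) ≡ 1207 (mod 1861).
Scan 1547·1207^i mod 1861 for i = 0, 1, …:
  i=0: 1547   i=1: 646   i=2: 1824   i=3: 5
  i=4: 452   i=5: 291   i=6: 1369   i=7: 1676
  i=8: 25
Match at i=8, j=4: k = 8·12 + 4 = 100.

100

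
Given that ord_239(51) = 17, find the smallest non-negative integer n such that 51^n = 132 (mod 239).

13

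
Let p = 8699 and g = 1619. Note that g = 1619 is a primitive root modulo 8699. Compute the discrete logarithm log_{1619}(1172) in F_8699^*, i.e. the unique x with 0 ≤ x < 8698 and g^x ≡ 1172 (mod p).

Baby-step giant-step with m = ceil(sqrt(8698)) = 94.
Baby table (1619^j mod 8699 for j=0..93):
  0:1  1:1619  2:2762  3:392  4:8320  5:4028  6:5781  7:8014
  8:4457  9:4412  10:1149  11:7344  12:7102  13:6759  14:8178  15:304
  16:5032  17:4544  18:6081  19:6570  20:6652  21:226  22:536  23:6583
  24:1602  25:1336  26:5632  27:1656  28:1772  29:6897  30:5426  31:7403
  32:6934  33:4436  34:5209  35:4040  36:7811  37:6362  38:462  39:8563
  40:5990  41:7124  42:7581  43:8049  44:229  45:5393  46:6170  47:2778
  48:199  49:318  50:1601  51:8416  52:2870  53:1264  54:2151  55:2869
  56:8344  57:8088  58:2477  59:24  60:4060  61:5395  62:709  63:8302
  64:983  65:8259  66:958  67:2580  68:1500  69:1479  70:2276  71:5167
  72:5634  73:4894  74:7296  75:7681  76:4668  77:6760  78:1098  79:3066
  80:5424  81:4165  82:1410  83:3652  84:5967  85:4683  86:4948  87:7732
  88:247  89:8438  90:3692  91:1135  92:2076  93:3230
Giant step factor: 1619^(-94) ≡ 1362 (mod 8699).
Scan 1172·1362^i mod 8699 for i = 0, 1, …:
  i=0: 1172   i=1: 4347   i=2: 5294   i=3: 7656
  i=4: 6070   i=5: 3290   i=6: 995   i=7: 6845
  i=8: 6261   i=9: 2462     …   i=19: 5779
  i=20: 7102
Match at i=20, j=12: x = 20·94 + 12 = 1892.

1892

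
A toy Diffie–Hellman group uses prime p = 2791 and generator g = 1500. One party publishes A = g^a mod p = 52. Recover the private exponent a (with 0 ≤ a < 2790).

76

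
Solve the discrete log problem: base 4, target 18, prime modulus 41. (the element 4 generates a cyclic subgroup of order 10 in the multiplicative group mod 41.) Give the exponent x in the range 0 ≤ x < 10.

8

Successive powers of 4 modulo 41:
  4^0=1  4^1=4  4^2=16  4^3=23  4^4=10  4^5=40
  4^6=37  4^7=25  4^8=18
So 4^8 ≡ 18 (mod 41), giving x = 8.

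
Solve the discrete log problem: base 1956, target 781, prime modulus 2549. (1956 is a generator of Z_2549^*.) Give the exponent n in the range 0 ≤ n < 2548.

505

Baby-step giant-step with m = ceil(sqrt(2548)) = 51.
Baby table (1956^j mod 2549 for j=0..50):
  0:1  1:1956  2:2436  3:735  4:24  5:1062  6:2386  7:2346
  8:576  9:2547  10:1186  11:226  12:1079  13:2501  14:425  15:326
  16:406  17:1397  18:4  19:177  20:2097  21:391  22:96  23:1699
  24:1897  25:1737  26:2304  27:2541  28:2195  29:904  30:1767  31:2357
  32:1700  33:1304  34:1624  35:490  36:16  37:708  38:741  39:1564
  40:384  41:1698  42:2490  43:1850  44:1569  45:2517  46:1133  47:1067
  48:1970  49:1781  50:1702
Giant step factor: 1956^(-51) ≡ 2441 (mod 2549).
Scan 781·2441^i mod 2549 for i = 0, 1, …:
  i=0: 781   i=1: 2318   i=2: 2007   i=3: 2458
  i=4: 2181   i=5: 1509   i=6: 164   i=7: 131
  i=8: 1146   i=9: 1133
Match at i=9, j=46: n = 9·51 + 46 = 505.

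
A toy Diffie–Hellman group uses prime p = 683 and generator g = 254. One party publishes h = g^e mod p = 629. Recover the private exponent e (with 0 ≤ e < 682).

Baby-step giant-step with m = ceil(sqrt(682)) = 27.
Baby table (254^j mod 683 for j=0..26):
  0:1  1:254  2:314  3:528  4:244  5:506  6:120  7:428
  8:115  9:524  10:594  11:616  12:57  13:135  14:140  15:44
  16:248  17:156  18:10  19:491  20:408  21:499  22:391  23:279
  24:517  25:182  26:467
Giant step factor: 254^(-27) ≡ 497 (mod 683).
Scan 629·497^i mod 683 for i = 0, 1, …:
  i=0: 629   i=1: 482   i=2: 504   i=3: 510
  i=4: 77   i=5: 21   i=6: 192   i=7: 487
  i=8: 257   i=9: 8     …   i=18: 100
  i=19: 524
Match at i=19, j=9: e = 19·27 + 9 = 522.

522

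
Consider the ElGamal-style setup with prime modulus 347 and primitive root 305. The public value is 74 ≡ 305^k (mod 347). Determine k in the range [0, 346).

290

Baby-step giant-step with m = ceil(sqrt(346)) = 19.
Baby table (305^j mod 347 for j=0..18):
  0:1  1:305  2:29  3:170  4:147  5:72  6:99  7:6
  8:95  9:174  10:326  11:188  12:85  13:247  14:36  15:223
  16:3  17:221  18:87
Giant step factor: 305^(-19) ≡ 66 (mod 347).
Scan 74·66^i mod 347 for i = 0, 1, …:
  i=0: 74   i=1: 26   i=2: 328   i=3: 134
  i=4: 169   i=5: 50   i=6: 177   i=7: 231
  i=8: 325   i=9: 283     …   i=14: 285
  i=15: 72
Match at i=15, j=5: k = 15·19 + 5 = 290.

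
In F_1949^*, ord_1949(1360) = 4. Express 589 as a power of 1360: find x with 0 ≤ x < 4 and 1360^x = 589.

Successive powers of 1360 modulo 1949:
  1360^0=1  1360^1=1360  1360^2=1948  1360^3=589
So 1360^3 ≡ 589 (mod 1949), giving x = 3.

3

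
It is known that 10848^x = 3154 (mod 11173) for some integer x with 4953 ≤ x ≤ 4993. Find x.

Compute 10848^4953 mod 11173 = 2900, then multiply by 10848 repeatedly:
  10848^4953=2900  10848^4954=7205  10848^4955=4705  10848^4956=1576  10848^4957=1758
  10848^4958=9646  10848^4959=4663  10848^4960=4053  10848^4961=1189  10848^4962=4630
  10848^4963=3605  10848^4964=1540  10848^4965=2285  10848^4966=5966  10848^4967=5152
  10848^4968=1550  10848^4969=10208  10848^4970=781  10848^4971=3154
Found 3154 at exponent 4971.

4971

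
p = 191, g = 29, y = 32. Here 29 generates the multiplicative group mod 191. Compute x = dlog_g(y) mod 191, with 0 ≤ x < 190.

70

Baby-step giant-step with m = ceil(sqrt(190)) = 14.
Baby table (29^j mod 191 for j=0..13):
  0:1  1:29  2:77  3:132  4:8  5:41  6:43  7:101
  8:64  9:137  10:153  11:44  12:130  13:141
Giant step factor: 29^(-14) ≡ 120 (mod 191).
Scan 32·120^i mod 191 for i = 0, 1, …:
  i=0: 32   i=1: 20   i=2: 108   i=3: 163
  i=4: 78   i=5: 1
Match at i=5, j=0: x = 5·14 + 0 = 70.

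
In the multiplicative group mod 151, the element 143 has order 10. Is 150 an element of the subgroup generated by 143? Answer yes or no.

yes

⟨143⟩ has order 10; its elements mod 151 are {1, 8, 19, 59, 64, 87, 92, 132, 143, 150}.
150 is in this set.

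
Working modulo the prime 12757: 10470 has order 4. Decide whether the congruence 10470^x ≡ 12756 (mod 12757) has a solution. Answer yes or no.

⟨10470⟩ has order 4; its elements mod 12757 are {1, 2287, 10470, 12756}.
12756 is in this set.

yes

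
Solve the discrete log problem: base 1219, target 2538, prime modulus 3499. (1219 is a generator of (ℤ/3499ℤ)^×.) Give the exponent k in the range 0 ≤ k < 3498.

1837

Baby-step giant-step with m = ceil(sqrt(3498)) = 60.
Baby table (1219^j mod 3499 for j=0..59):
  0:1  1:1219  2:2385  3:3145  4:2350  5:2468  6:2851  7:862
  8:1078  9:1957  10:2764  11:3278  12:24  13:1264  14:1256  15:2001
  16:416  17:3248  18:1943  19:3193  20:1379  21:1481  22:3354  23:1694
  24:576  25:2344  26:2152  27:2537  28:2986  29:974  30:1145  31:3153
  32:1605  33:554  34:19  35:2167  36:3327  37:272  38:2662  39:1405
  40:1684  41:2382  42:2987  43:2193  44:31  45:2799  46:456  47:3022
  48:2870  49:3029  50:906  51:2229  52:1927  53:1184  54:1708  55:147
  56:744  57:695  58:447  59:2548
Giant step factor: 1219^(-60) ≡ 633 (mod 3499).
Scan 2538·633^i mod 3499 for i = 0, 1, …:
  i=0: 2538   i=1: 513   i=2: 2821   i=3: 1203
  i=4: 2216   i=5: 3128   i=6: 3089   i=7: 2895
  i=8: 2558   i=9: 2676     …   i=29: 1714
  i=30: 272
Match at i=30, j=37: k = 30·60 + 37 = 1837.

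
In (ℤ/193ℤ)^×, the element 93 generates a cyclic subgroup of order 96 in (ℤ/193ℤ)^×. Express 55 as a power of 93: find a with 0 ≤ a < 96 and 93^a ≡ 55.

52

Baby-step giant-step with m = ceil(sqrt(96)) = 10.
Baby table (93^j mod 193 for j=0..9):
  0:1  1:93  2:157  3:126  4:138  5:96  6:50  7:18
  8:130  9:124
Giant step factor: 93^(-10) ≡ 4 (mod 193).
Scan 55·4^i mod 193 for i = 0, 1, …:
  i=0: 55   i=1: 27   i=2: 108   i=3: 46
  i=4: 184   i=5: 157
Match at i=5, j=2: a = 5·10 + 2 = 52.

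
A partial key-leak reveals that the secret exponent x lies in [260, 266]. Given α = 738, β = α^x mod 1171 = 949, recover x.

266

Compute 738^260 mod 1171 = 656, then multiply by 738 repeatedly:
  738^260=656  738^261=505  738^262=312  738^263=740  738^264=434
  738^265=609  738^266=949
Found 949 at exponent 266.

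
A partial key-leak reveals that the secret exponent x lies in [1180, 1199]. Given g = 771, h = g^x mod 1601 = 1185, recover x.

1185

Compute 771^1180 mod 1601 = 748, then multiply by 771 repeatedly:
  771^1180=748  771^1181=348  771^1182=941  771^1183=258  771^1184=394
  771^1185=1185
Found 1185 at exponent 1185.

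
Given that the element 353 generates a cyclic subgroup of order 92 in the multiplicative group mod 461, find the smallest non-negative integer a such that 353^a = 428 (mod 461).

Successive powers of 353 modulo 461:
  353^0=1  353^1=353  353^2=139  353^3=201  353^4=420  353^5=279
  353^6=294  353^7=57  353^8=298  353^9=86  353^10=393  353^11=429
  353^12=229  353^13=162  353^14=22  353^15=390  353^16=292  353^17=273
  353^18=20  353^19=145  353^20=14  353^21=332  353^22=102  353^23=48
  353^24=348  353^25=218  353^26=428
So 353^26 ≡ 428 (mod 461), giving a = 26.

26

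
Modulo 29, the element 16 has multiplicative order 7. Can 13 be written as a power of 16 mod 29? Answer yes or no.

⟨16⟩ has order 7; its elements mod 29 are {1, 7, 16, 20, 23, 24, 25}.
13 is not in this set.

no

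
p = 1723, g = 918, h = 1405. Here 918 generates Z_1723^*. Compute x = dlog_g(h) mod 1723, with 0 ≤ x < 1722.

Baby-step giant-step with m = ceil(sqrt(1722)) = 42.
Baby table (918^j mod 1723 for j=0..41):
  0:1  1:918  2:177  3:524  4:315  5:1429  6:619  7:1375
  8:1014  9:432  10:286  11:652  12:655  13:1686  14:494  15:343
  16:1288  17:406  18:540  19:1219  20:815  21:388  22:1246  23:1479
  24:1721  25:1610  26:1369  27:675  28:1093  29:588  30:485  31:696
  32:1418  33:859  34:1151  35:419  36:413  37:74  38:735  39:1037
  40:870  41:911
Giant step factor: 918^(-42) ≡ 1447 (mod 1723).
Scan 1405·1447^i mod 1723 for i = 0, 1, …:
  i=0: 1405   i=1: 1618   i=2: 1412   i=3: 1409
  i=4: 514   i=5: 1145   i=6: 1012   i=7: 1537
  i=8: 1369
Match at i=8, j=26: x = 8·42 + 26 = 362.

362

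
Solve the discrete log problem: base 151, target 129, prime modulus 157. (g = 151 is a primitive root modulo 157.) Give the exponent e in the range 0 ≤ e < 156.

39

Baby-step giant-step with m = ceil(sqrt(156)) = 13.
Baby table (151^j mod 157 for j=0..12):
  0:1  1:151  2:36  3:98  4:40  5:74  6:27  7:152
  8:30  9:134  10:138  11:114  12:101
Giant step factor: 151^(-13) ≡ 50 (mod 157).
Scan 129·50^i mod 157 for i = 0, 1, …:
  i=0: 129   i=1: 13   i=2: 22   i=3: 1
Match at i=3, j=0: e = 3·13 + 0 = 39.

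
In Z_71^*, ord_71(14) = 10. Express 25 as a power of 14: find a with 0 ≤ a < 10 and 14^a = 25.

8

Successive powers of 14 modulo 71:
  14^0=1  14^1=14  14^2=54  14^3=46  14^4=5  14^5=70
  14^6=57  14^7=17  14^8=25
So 14^8 ≡ 25 (mod 71), giving a = 8.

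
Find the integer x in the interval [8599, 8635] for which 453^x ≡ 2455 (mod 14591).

8622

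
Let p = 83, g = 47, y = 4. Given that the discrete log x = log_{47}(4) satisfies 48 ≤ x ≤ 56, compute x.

50

Compute 47^48 mod 83 = 31, then multiply by 47 repeatedly:
  47^48=31  47^49=46  47^50=4
Found 4 at exponent 50.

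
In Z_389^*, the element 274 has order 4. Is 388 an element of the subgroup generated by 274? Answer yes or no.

yes

⟨274⟩ has order 4; its elements mod 389 are {1, 115, 274, 388}.
388 is in this set.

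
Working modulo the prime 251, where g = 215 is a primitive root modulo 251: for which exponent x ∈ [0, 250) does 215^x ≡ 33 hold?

51

Baby-step giant-step with m = ceil(sqrt(250)) = 16.
Baby table (215^j mod 251 for j=0..15):
  0:1  1:215  2:41  3:30  4:175  5:226  6:147  7:230
  8:3  9:143  10:123  11:90  12:23  13:176  14:190  15:188
Giant step factor: 215^(-16) ≡ 28 (mod 251).
Scan 33·28^i mod 251 for i = 0, 1, …:
  i=0: 33   i=1: 171   i=2: 19   i=3: 30
Match at i=3, j=3: x = 3·16 + 3 = 51.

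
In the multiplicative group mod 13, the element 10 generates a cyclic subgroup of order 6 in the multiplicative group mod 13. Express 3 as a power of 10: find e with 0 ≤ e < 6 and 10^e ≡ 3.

4

Successive powers of 10 modulo 13:
  10^0=1  10^1=10  10^2=9  10^3=12  10^4=3
So 10^4 ≡ 3 (mod 13), giving e = 4.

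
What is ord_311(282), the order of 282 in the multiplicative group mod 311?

155

The order of 282 must divide p − 1 = 310 = 2 · 5 · 31.
Divisors: 1, 2, 5, 10, 31, 62, 155, 310.
Check each in increasing order: 282^1 ≡ 282;  282^2 ≡ 219;  282^5 ≡ 234;  282^10 ≡ 20;  282^31 ≡ 6;  282^62 ≡ 36;  282^155 ≡ 1.
Smallest exponent giving 1 is 155.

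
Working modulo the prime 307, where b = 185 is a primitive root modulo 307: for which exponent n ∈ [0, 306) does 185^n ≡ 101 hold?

228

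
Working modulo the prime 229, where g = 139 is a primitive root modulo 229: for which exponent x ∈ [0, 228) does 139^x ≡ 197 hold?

111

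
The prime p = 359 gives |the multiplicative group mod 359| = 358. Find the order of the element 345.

The order of 345 must divide p − 1 = 358 = 2 · 179.
Divisors: 1, 2, 179, 358.
Check each in increasing order: 345^1 ≡ 345;  345^2 ≡ 196;  345^179 ≡ 1.
Smallest exponent giving 1 is 179.

179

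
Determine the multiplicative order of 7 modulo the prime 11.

The order of 7 must divide p − 1 = 10 = 2 · 5.
Divisors: 1, 2, 5, 10.
Check each in increasing order: 7^1 ≡ 7;  7^2 ≡ 5;  7^5 ≡ 10;  7^10 ≡ 1.
Smallest exponent giving 1 is 10.

10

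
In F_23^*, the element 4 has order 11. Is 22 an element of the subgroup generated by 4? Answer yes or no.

no

22 ∈ ⟨4⟩ iff 22^11 ≡ 1 (mod 23), since |⟨4⟩| = 11.
22^11 mod 23 = 22.
Since 22 ≠ 1, 22 does not lie in the subgroup.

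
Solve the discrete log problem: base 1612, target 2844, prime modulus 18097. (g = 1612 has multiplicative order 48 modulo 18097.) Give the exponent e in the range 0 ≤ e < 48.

Successive powers of 1612 modulo 18097:
  1612^0=1  1612^1=1612  1612^2=10673  1612^3=12726  1612^4=10411  1612^5=6613
  1612^6=1023  1612^7=2249  1612^8=5988  1612^9=6955  1612^10=9417  1612^11=14918
  1612^12=15000  1612^13=2408  1612^14=8938  1612^15=2844
So 1612^15 ≡ 2844 (mod 18097), giving e = 15.

15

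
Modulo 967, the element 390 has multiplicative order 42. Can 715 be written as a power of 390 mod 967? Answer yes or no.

no

715 ∈ ⟨390⟩ iff 715^42 ≡ 1 (mod 967), since |⟨390⟩| = 42.
715^42 mod 967 = 69.
Since 69 ≠ 1, 715 does not lie in the subgroup.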